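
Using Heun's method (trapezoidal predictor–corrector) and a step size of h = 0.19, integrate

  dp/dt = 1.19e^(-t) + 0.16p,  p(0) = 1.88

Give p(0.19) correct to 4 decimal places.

Heun: k1 = f(t_n, p_n); k2 = f(t_n + h, p_n + h·k1); p_{n+1} = p_n + (h/2)·(k1 + k2).
t=0.000000, p=1.880000:
  k1 = f(0.000000, 1.880000) = 1.490800
  k2 = f(0.190000, 2.163252) = 1.330202
  p ← 1.880000 + (0.19/2)·(1.490800 + 1.330202) = 2.147995
p(0.19) ≈ 2.1480

2.1480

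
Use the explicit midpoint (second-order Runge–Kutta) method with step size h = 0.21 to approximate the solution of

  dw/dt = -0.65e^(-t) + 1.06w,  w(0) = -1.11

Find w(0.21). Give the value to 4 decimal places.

-1.5227

Midpoint: k1 = f(t_n, w_n); k2 = f(t_n + h/2, w_n + (h/2)·k1); w_{n+1} = w_n + h·k2.
t=0.000000, w=-1.110000:
  k1 = f(0.000000, -1.110000) = -1.826600
  k2 = f(0.105000, -1.301793) = -1.965112
  w ← -1.110000 + 0.21·(-1.965112) = -1.522673
w(0.21) ≈ -1.5227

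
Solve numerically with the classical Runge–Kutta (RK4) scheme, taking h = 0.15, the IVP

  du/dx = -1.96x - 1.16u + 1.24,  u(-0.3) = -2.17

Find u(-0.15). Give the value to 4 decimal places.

-1.5926

RK4: k1 = f(x_n, u_n); k2 = f(x_n + h/2, u_n + (h/2)·k1); k3 = f(x_n + h/2, u_n + (h/2)·k2); k4 = f(x_n + h, u_n + h·k3); u_{n+1} = u_n + (h/6)·(k1 + 2k2 + 2k3 + k4).
x=-0.300000, u=-2.170000:
  k1 = f(-0.300000, -2.170000) = 4.345200
  k2 = f(-0.225000, -1.844110) = 3.820168
  k3 = f(-0.225000, -1.883487) = 3.865845
  k4 = f(-0.150000, -1.590123) = 3.378543
  u ← -2.170000 + (0.15/6)·(k1 + 2k2 + 2k3 + k4) = -1.592606
u(-0.15) ≈ -1.5926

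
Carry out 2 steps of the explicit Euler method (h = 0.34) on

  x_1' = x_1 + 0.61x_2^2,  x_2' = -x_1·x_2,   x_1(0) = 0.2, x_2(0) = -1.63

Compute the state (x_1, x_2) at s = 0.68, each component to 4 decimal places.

1.5762, -1.0961

Euler on (x_1,x_2): x_1_{n+1} = x_1_n + h·x_1', x_2_{n+1} = x_2_n + h·x_2'.
0.000000: (0.200000, -1.630000); f=(1.820709, 0.326000) → (0.819041, -1.519160)
0.340000: (0.819041, -1.519160); f=(2.226828, 1.244254) → (1.576163, -1.096113)
(x_1(0.68), x_2(0.68)) ≈ (1.5762, -1.0961)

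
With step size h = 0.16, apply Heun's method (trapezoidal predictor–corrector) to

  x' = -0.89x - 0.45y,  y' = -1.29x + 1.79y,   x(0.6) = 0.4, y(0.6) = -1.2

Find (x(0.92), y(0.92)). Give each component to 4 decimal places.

Heun on (x,y): k1 = f(t_n, state_n); k2 = f(t_n + h, state_n + h·k1); state_{n+1} = state_n + (h/2)·(k1 + k2).
0.600000: (0.400000, -1.200000)
  k1 = (0.184000, -2.664000)
  predictor → (0.429440, -1.626240)
  k2 = (0.349606, -3.464947)
  → (0.442689, -1.690316)
0.760000: (0.442689, -1.690316)
  k1 = (0.366649, -3.596733)
  predictor → (0.501352, -2.265793)
  k2 = (0.573403, -4.702514)
  → (0.517893, -2.354256)
(x(0.92), y(0.92)) ≈ (0.5179, -2.3543)

0.5179, -2.3543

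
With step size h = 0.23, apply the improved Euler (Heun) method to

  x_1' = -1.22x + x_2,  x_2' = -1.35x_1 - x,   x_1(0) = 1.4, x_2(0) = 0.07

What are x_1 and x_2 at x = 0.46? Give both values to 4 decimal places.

1.0928, -0.8631

Heun on (x_1,x_2): k1 = f(x_n, state_n); k2 = f(x_n + h, state_n + h·k1); state_{n+1} = state_n + (h/2)·(k1 + k2).
0.000000: (1.400000, 0.070000)
  k1 = (0.070000, -1.890000)
  predictor → (1.416100, -0.364700)
  k2 = (-0.645300, -2.141735)
  → (1.333840, -0.393650)
0.230000: (1.333840, -0.393650)
  k1 = (-0.674250, -2.030685)
  predictor → (1.178763, -0.860707)
  k2 = (-1.421907, -2.051330)
  → (1.092782, -0.863081)
(x_1(0.46), x_2(0.46)) ≈ (1.0928, -0.8631)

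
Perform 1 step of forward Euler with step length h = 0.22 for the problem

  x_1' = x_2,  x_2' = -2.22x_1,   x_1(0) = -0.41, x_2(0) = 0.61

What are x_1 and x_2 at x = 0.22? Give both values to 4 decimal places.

Euler on (x_1,x_2): x_1_{n+1} = x_1_n + h·x_1', x_2_{n+1} = x_2_n + h·x_2'.
0.000000: (-0.410000, 0.610000); f=(0.610000, 0.910200) → (-0.275800, 0.810244)
(x_1(0.22), x_2(0.22)) ≈ (-0.2758, 0.8102)

-0.2758, 0.8102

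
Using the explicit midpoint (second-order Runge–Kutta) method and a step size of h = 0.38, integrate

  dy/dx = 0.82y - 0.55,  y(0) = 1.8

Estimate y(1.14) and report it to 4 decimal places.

Midpoint: k1 = f(x_n, y_n); k2 = f(x_n + h/2, y_n + (h/2)·k1); y_{n+1} = y_n + h·k2.
x=0.000000, y=1.800000:
  k1 = f(0.000000, 1.800000) = 0.926000
  k2 = f(0.190000, 1.975940) = 1.070271
  y ← 1.800000 + 0.38·1.070271 = 2.206703
x=0.380000, y=2.206703:
  k1 = f(0.380000, 2.206703) = 1.259496
  k2 = f(0.570000, 2.446007) = 1.455726
  y ← 2.206703 + 0.38·1.455726 = 2.759879
x=0.760000, y=2.759879:
  k1 = f(0.760000, 2.759879) = 1.713101
  k2 = f(0.950000, 3.085368) = 1.980002
  y ← 2.759879 + 0.38·1.980002 = 3.512279
y(1.14) ≈ 3.5123

3.5123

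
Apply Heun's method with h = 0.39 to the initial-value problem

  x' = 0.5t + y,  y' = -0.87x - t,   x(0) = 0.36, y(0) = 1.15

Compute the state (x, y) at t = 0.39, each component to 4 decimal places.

0.8227, 0.8757

Heun on (x,y): k1 = f(t_n, state_n); k2 = f(t_n + h, state_n + h·k1); state_{n+1} = state_n + (h/2)·(k1 + k2).
0.000000: (0.360000, 1.150000)
  k1 = (1.150000, -0.313200)
  predictor → (0.808500, 1.027852)
  k2 = (1.222852, -1.093395)
  → (0.822706, 0.875714)
(x(0.39), y(0.39)) ≈ (0.8227, 0.8757)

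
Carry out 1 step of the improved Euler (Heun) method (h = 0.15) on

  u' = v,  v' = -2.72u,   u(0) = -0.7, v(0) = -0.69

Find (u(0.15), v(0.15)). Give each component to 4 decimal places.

Heun on (u,v): k1 = f(x_n, state_n); k2 = f(x_n + h, state_n + h·k1); state_{n+1} = state_n + (h/2)·(k1 + k2).
0.000000: (-0.700000, -0.690000)
  k1 = (-0.690000, 1.904000)
  predictor → (-0.803500, -0.404400)
  k2 = (-0.404400, 2.185520)
  → (-0.782080, -0.383286)
(u(0.15), v(0.15)) ≈ (-0.7821, -0.3833)

-0.7821, -0.3833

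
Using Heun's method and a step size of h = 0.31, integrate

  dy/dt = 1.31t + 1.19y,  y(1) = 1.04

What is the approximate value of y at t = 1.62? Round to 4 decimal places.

3.6221

Heun: k1 = f(t_n, y_n); k2 = f(t_n + h, y_n + h·k1); y_{n+1} = y_n + (h/2)·(k1 + k2).
t=1.000000, y=1.040000:
  k1 = f(1.000000, 1.040000) = 2.547600
  k2 = f(1.310000, 1.829756) = 3.893510
  y ← 1.040000 + (0.31/2)·(2.547600 + 3.893510) = 2.038372
t=1.310000, y=2.038372:
  k1 = f(1.310000, 2.038372) = 4.141763
  k2 = f(1.620000, 3.322318) = 6.075759
  y ← 2.038372 + (0.31/2)·(4.141763 + 6.075759) = 3.622088
y(1.62) ≈ 3.6221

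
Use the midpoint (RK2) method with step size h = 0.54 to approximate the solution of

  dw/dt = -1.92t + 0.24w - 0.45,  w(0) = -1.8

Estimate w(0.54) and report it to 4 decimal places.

Midpoint: k1 = f(t_n, w_n); k2 = f(t_n + h/2, w_n + (h/2)·k1); w_{n+1} = w_n + h·k2.
t=0.000000, w=-1.800000:
  k1 = f(0.000000, -1.800000) = -0.882000
  k2 = f(0.270000, -2.038140) = -1.457554
  w ← -1.800000 + 0.54·(-1.457554) = -2.587079
w(0.54) ≈ -2.5871

-2.5871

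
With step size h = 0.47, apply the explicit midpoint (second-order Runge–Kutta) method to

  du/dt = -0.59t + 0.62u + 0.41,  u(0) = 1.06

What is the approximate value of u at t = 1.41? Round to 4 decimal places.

Midpoint: k1 = f(t_n, u_n); k2 = f(t_n + h/2, u_n + (h/2)·k1); u_{n+1} = u_n + h·k2.
t=0.000000, u=1.060000:
  k1 = f(0.000000, 1.060000) = 1.067200
  k2 = f(0.235000, 1.310792) = 1.084041
  u ← 1.060000 + 0.47·1.084041 = 1.569499
t=0.470000, u=1.569499:
  k1 = f(0.470000, 1.569499) = 1.105790
  k2 = f(0.705000, 1.829360) = 1.128253
  u ← 1.569499 + 0.47·1.128253 = 2.099778
t=0.940000, u=2.099778:
  k1 = f(0.940000, 2.099778) = 1.157263
  k2 = f(1.175000, 2.371735) = 1.187226
  u ← 2.099778 + 0.47·1.187226 = 2.657774
u(1.41) ≈ 2.6578

2.6578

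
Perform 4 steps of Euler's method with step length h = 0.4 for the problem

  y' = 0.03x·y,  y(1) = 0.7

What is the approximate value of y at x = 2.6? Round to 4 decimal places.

Euler: y_{n+1} = y_n + h·f(x_n, y_n).
x=1.000000, y=0.700000: f=0.021000 → y ← 0.700000 + 0.4·0.021000 = 0.708400
x=1.400000, y=0.708400: f=0.029753 → y ← 0.708400 + 0.4·0.029753 = 0.720301
x=1.800000, y=0.720301: f=0.038896 → y ← 0.720301 + 0.4·0.038896 = 0.735860
x=2.200000, y=0.735860: f=0.048567 → y ← 0.735860 + 0.4·0.048567 = 0.755286
y(2.6) ≈ 0.7553

0.7553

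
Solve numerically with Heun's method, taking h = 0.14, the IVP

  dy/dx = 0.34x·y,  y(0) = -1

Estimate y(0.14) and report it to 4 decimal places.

Heun: k1 = f(x_n, y_n); k2 = f(x_n + h, y_n + h·k1); y_{n+1} = y_n + (h/2)·(k1 + k2).
x=0.000000, y=-1.000000:
  k1 = f(0.000000, -1.000000) = 0.000000
  k2 = f(0.140000, -1.000000) = -0.047600
  y ← -1.000000 + (0.14/2)·(0.000000 + (-0.047600)) = -1.003332
y(0.14) ≈ -1.0033

-1.0033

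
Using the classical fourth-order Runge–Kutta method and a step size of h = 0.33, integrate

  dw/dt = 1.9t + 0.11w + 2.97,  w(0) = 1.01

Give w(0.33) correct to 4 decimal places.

RK4: k1 = f(t_n, w_n); k2 = f(t_n + h/2, w_n + (h/2)·k1); k3 = f(t_n + h/2, w_n + (h/2)·k2); k4 = f(t_n + h, w_n + h·k3); w_{n+1} = w_n + (h/6)·(k1 + 2k2 + 2k3 + k4).
t=0.000000, w=1.010000:
  k1 = f(0.000000, 1.010000) = 3.081100
  k2 = f(0.165000, 1.518382) = 3.450522
  k3 = f(0.165000, 1.579336) = 3.457227
  k4 = f(0.330000, 2.150885) = 3.833597
  w ← 1.010000 + (0.33/6)·(k1 + 2k2 + 2k3 + k4) = 2.150161
w(0.33) ≈ 2.1502

2.1502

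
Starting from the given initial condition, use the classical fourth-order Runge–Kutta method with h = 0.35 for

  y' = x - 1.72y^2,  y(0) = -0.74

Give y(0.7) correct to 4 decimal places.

RK4: k1 = f(x_n, y_n); k2 = f(x_n + h/2, y_n + (h/2)·k1); k3 = f(x_n + h/2, y_n + (h/2)·k2); k4 = f(x_n + h, y_n + h·k3); y_{n+1} = y_n + (h/6)·(k1 + 2k2 + 2k3 + k4).
x=0.000000, y=-0.740000:
  k1 = f(0.000000, -0.740000) = -0.941872
  k2 = f(0.175000, -0.904828) = -1.233186
  k3 = f(0.175000, -0.955808) = -1.396337
  k4 = f(0.350000, -1.228718) = -2.246767
  y ← -0.740000 + (0.35/6)·(k1 + 2k2 + 2k3 + k4) = -1.232782
x=0.350000, y=-1.232782:
  k1 = f(0.350000, -1.232782) = -2.263971
  k2 = f(0.525000, -1.628977) = -4.039132
  k3 = f(0.525000, -1.939630) = -5.945921
  k4 = f(0.700000, -3.313854) = -18.188401
  y ← -1.232782 + (0.35/6)·(k1 + 2k2 + 2k3 + k4) = -3.590759
y(0.7) ≈ -3.5908

-3.5908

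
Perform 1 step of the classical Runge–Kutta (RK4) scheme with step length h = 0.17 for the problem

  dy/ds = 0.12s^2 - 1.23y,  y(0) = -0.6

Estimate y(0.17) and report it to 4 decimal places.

RK4: k1 = f(s_n, y_n); k2 = f(s_n + h/2, y_n + (h/2)·k1); k3 = f(s_n + h/2, y_n + (h/2)·k2); k4 = f(s_n + h, y_n + h·k3); y_{n+1} = y_n + (h/6)·(k1 + 2k2 + 2k3 + k4).
s=0.000000, y=-0.600000:
  k1 = f(0.000000, -0.600000) = 0.738000
  k2 = f(0.085000, -0.537270) = 0.661709
  k3 = f(0.085000, -0.543755) = 0.669685
  k4 = f(0.170000, -0.486153) = 0.601437
  y ← -0.600000 + (0.17/6)·(k1 + 2k2 + 2k3 + k4) = -0.486604
y(0.17) ≈ -0.4866

-0.4866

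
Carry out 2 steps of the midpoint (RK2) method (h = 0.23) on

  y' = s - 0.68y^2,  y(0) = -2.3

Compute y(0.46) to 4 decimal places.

Midpoint: k1 = f(s_n, y_n); k2 = f(s_n + h/2, y_n + (h/2)·k1); y_{n+1} = y_n + h·k2.
s=0.000000, y=-2.300000:
  k1 = f(0.000000, -2.300000) = -3.597200
  k2 = f(0.115000, -2.713678) = -4.892553
  y ← -2.300000 + 0.23·(-4.892553) = -3.425287
s=0.230000, y=-3.425287:
  k1 = f(0.230000, -3.425287) = -7.748163
  k2 = f(0.345000, -4.316326) = -12.323855
  y ← -3.425287 + 0.23·(-12.323855) = -6.259774
y(0.46) ≈ -6.2598

-6.2598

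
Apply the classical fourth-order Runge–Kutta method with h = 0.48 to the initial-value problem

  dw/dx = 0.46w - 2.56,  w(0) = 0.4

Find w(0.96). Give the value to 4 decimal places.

RK4: k1 = f(x_n, w_n); k2 = f(x_n + h/2, w_n + (h/2)·k1); k3 = f(x_n + h/2, w_n + (h/2)·k2); k4 = f(x_n + h, w_n + h·k3); w_{n+1} = w_n + (h/6)·(k1 + 2k2 + 2k3 + k4).
x=0.000000, w=0.400000:
  k1 = f(0.000000, 0.400000) = -2.376000
  k2 = f(0.240000, -0.170240) = -2.638310
  k3 = f(0.240000, -0.233194) = -2.667269
  k4 = f(0.480000, -0.880289) = -2.964933
  w ← 0.400000 + (0.48/6)·(k1 + 2k2 + 2k3 + k4) = -0.876167
x=0.480000, w=-0.876167:
  k1 = f(0.480000, -0.876167) = -2.963037
  k2 = f(0.720000, -1.587296) = -3.290156
  k3 = f(0.720000, -1.665805) = -3.326270
  k4 = f(0.960000, -2.472777) = -3.697477
  w ← -0.876167 + (0.48/6)·(k1 + 2k2 + 2k3 + k4) = -2.467637
w(0.96) ≈ -2.4676

-2.4676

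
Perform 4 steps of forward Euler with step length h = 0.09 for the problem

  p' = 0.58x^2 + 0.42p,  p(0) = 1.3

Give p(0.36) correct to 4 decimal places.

1.5140

Euler: p_{n+1} = p_n + h·f(x_n, p_n).
x=0.000000, p=1.300000: f=0.546000 → p ← 1.300000 + 0.09·0.546000 = 1.349140
x=0.090000, p=1.349140: f=0.571337 → p ← 1.349140 + 0.09·0.571337 = 1.400560
x=0.180000, p=1.400560: f=0.607027 → p ← 1.400560 + 0.09·0.607027 = 1.455193
x=0.270000, p=1.455193: f=0.653463 → p ← 1.455193 + 0.09·0.653463 = 1.514004
p(0.36) ≈ 1.5140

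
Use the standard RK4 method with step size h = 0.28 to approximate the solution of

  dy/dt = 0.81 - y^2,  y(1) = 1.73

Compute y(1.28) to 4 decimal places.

RK4: k1 = f(t_n, y_n); k2 = f(t_n + h/2, y_n + (h/2)·k1); k3 = f(t_n + h/2, y_n + (h/2)·k2); k4 = f(t_n + h, y_n + h·k3); y_{n+1} = y_n + (h/6)·(k1 + 2k2 + 2k3 + k4).
t=1.000000, y=1.730000:
  k1 = f(1.000000, 1.730000) = -2.182900
  k2 = f(1.140000, 1.424394) = -1.218898
  k3 = f(1.140000, 1.559354) = -1.621586
  k4 = f(1.280000, 1.275956) = -0.818064
  y ← 1.730000 + (0.28/6)·(k1 + 2k2 + 2k3 + k4) = 1.324843
y(1.28) ≈ 1.3248

1.3248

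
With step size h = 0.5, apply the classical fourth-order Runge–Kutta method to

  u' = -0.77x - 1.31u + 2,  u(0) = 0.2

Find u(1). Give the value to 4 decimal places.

RK4: k1 = f(x_n, u_n); k2 = f(x_n + h/2, u_n + (h/2)·k1); k3 = f(x_n + h/2, u_n + (h/2)·k2); k4 = f(x_n + h, u_n + h·k3); u_{n+1} = u_n + (h/6)·(k1 + 2k2 + 2k3 + k4).
x=0.000000, u=0.200000:
  k1 = f(0.000000, 0.200000) = 1.738000
  k2 = f(0.250000, 0.634500) = 0.976305
  k3 = f(0.250000, 0.444076) = 1.225760
  k4 = f(0.500000, 0.812880) = 0.550127
  u ← 0.200000 + (0.5/6)·(k1 + 2k2 + 2k3 + k4) = 0.757688
x=0.500000, u=0.757688:
  k1 = f(0.500000, 0.757688) = 0.622429
  k2 = f(0.750000, 0.913295) = 0.226083
  k3 = f(0.750000, 0.814209) = 0.355886
  k4 = f(1.000000, 0.935631) = 0.004323
  u ← 0.757688 + (0.5/6)·(k1 + 2k2 + 2k3 + k4) = 0.906912
u(1) ≈ 0.9069

0.9069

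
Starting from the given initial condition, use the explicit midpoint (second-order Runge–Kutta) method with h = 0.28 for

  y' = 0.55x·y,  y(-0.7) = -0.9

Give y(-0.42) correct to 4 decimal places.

-0.8266

Midpoint: k1 = f(x_n, y_n); k2 = f(x_n + h/2, y_n + (h/2)·k1); y_{n+1} = y_n + h·k2.
x=-0.700000, y=-0.900000:
  k1 = f(-0.700000, -0.900000) = 0.346500
  k2 = f(-0.560000, -0.851490) = 0.262259
  y ← -0.900000 + 0.28·0.262259 = -0.826568
y(-0.42) ≈ -0.8266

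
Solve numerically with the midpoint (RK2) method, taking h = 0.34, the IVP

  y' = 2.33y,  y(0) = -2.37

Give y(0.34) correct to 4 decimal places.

Midpoint: k1 = f(x_n, y_n); k2 = f(x_n + h/2, y_n + (h/2)·k1); y_{n+1} = y_n + h·k2.
x=0.000000, y=-2.370000:
  k1 = f(0.000000, -2.370000) = -5.522100
  k2 = f(0.170000, -3.308757) = -7.709404
  y ← -2.370000 + 0.34·(-7.709404) = -4.991197
y(0.34) ≈ -4.9912

-4.9912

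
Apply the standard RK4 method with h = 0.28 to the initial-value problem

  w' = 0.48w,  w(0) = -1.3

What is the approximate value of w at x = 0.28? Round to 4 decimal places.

RK4: k1 = f(x_n, w_n); k2 = f(x_n + h/2, w_n + (h/2)·k1); k3 = f(x_n + h/2, w_n + (h/2)·k2); k4 = f(x_n + h, w_n + h·k3); w_{n+1} = w_n + (h/6)·(k1 + 2k2 + 2k3 + k4).
x=0.000000, w=-1.300000:
  k1 = f(0.000000, -1.300000) = -0.624000
  k2 = f(0.140000, -1.387360) = -0.665933
  k3 = f(0.140000, -1.393231) = -0.668751
  k4 = f(0.280000, -1.487250) = -0.713880
  w ← -1.300000 + (0.28/6)·(k1 + 2k2 + 2k3 + k4) = -1.487005
w(0.28) ≈ -1.4870

-1.4870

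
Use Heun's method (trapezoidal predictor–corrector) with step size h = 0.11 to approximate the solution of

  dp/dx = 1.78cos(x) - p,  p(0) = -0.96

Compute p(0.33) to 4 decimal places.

-0.2017

Heun: k1 = f(x_n, p_n); k2 = f(x_n + h, p_n + h·k1); p_{n+1} = p_n + (h/2)·(k1 + k2).
x=0.000000, p=-0.960000:
  k1 = f(0.000000, -0.960000) = 2.740000
  k2 = f(0.110000, -0.658600) = 2.427842
  p ← -0.960000 + (0.11/2)·(2.740000 + 2.427842) = -0.675769
x=0.110000, p=-0.675769:
  k1 = f(0.110000, -0.675769) = 2.445011
  k2 = f(0.220000, -0.406818) = 2.143915
  p ← -0.675769 + (0.11/2)·(2.445011 + 2.143915) = -0.423378
x=0.220000, p=-0.423378:
  k1 = f(0.220000, -0.423378) = 2.160475
  k2 = f(0.330000, -0.185726) = 1.869681
  p ← -0.423378 + (0.11/2)·(2.160475 + 1.869681) = -0.201719
p(0.33) ≈ -0.2017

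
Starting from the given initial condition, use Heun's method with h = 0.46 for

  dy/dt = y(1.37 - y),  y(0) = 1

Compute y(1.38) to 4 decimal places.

Heun: k1 = f(t_n, y_n); k2 = f(t_n + h, y_n + h·k1); y_{n+1} = y_n + (h/2)·(k1 + k2).
t=0.000000, y=1.000000:
  k1 = f(0.000000, 1.000000) = 0.370000
  k2 = f(0.460000, 1.170200) = 0.233806
  y ← 1.000000 + (0.46/2)·(0.370000 + 0.233806) = 1.138875
t=0.460000, y=1.138875:
  k1 = f(0.460000, 1.138875) = 0.263222
  k2 = f(0.920000, 1.259958) = 0.138649
  y ← 1.138875 + (0.46/2)·(0.263222 + 0.138649) = 1.231306
t=0.920000, y=1.231306:
  k1 = f(0.920000, 1.231306) = 0.170775
  k2 = f(1.380000, 1.309862) = 0.078772
  y ← 1.231306 + (0.46/2)·(0.170775 + 0.078772) = 1.288702
y(1.38) ≈ 1.2887

1.2887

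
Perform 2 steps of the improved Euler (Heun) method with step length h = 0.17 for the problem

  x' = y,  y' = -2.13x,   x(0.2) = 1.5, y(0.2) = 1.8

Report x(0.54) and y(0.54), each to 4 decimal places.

Heun on (x,y): k1 = f(t_n, state_n); k2 = f(t_n + h, state_n + h·k1); state_{n+1} = state_n + (h/2)·(k1 + k2).
0.200000: (1.500000, 1.800000)
  k1 = (1.800000, -3.195000)
  predictor → (1.806000, 1.256850)
  k2 = (1.256850, -3.846780)
  → (1.759832, 1.201449)
0.370000: (1.759832, 1.201449)
  k1 = (1.201449, -3.748443)
  predictor → (1.964079, 0.564213)
  k2 = (0.564213, -4.183487)
  → (1.909914, 0.527235)
(x(0.54), y(0.54)) ≈ (1.9099, 0.5272)

1.9099, 0.5272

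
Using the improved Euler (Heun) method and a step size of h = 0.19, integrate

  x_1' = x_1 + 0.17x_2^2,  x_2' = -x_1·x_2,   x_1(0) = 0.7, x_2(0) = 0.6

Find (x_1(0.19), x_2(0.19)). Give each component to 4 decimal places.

Heun on (x_1,x_2): k1 = f(s_n, state_n); k2 = f(s_n + h, state_n + h·k1); state_{n+1} = state_n + (h/2)·(k1 + k2).
0.000000: (0.700000, 0.600000)
  k1 = (0.761200, -0.420000)
  predictor → (0.844628, 0.520200)
  k2 = (0.890631, -0.439375)
  → (0.856924, 0.518359)
(x_1(0.19), x_2(0.19)) ≈ (0.8569, 0.5184)

0.8569, 0.5184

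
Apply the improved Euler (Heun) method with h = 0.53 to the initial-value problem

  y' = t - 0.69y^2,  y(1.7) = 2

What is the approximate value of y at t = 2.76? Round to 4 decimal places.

2.0125

Heun: k1 = f(t_n, y_n); k2 = f(t_n + h, y_n + h·k1); y_{n+1} = y_n + (h/2)·(k1 + k2).
t=1.700000, y=2.000000:
  k1 = f(1.700000, 2.000000) = -1.060000
  k2 = f(2.230000, 1.438200) = 0.802791
  y ← 2.000000 + (0.53/2)·(-1.060000 + 0.802791) = 1.931840
t=2.230000, y=1.931840:
  k1 = f(2.230000, 1.931840) = -0.345083
  k2 = f(2.760000, 1.748946) = 0.649420
  y ← 1.931840 + (0.53/2)·(-0.345083 + 0.649420) = 2.012489
y(2.76) ≈ 2.0125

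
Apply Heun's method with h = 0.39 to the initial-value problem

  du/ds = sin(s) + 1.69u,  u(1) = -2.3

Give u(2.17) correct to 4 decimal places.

-12.1266

Heun: k1 = f(s_n, u_n); k2 = f(s_n + h, u_n + h·k1); u_{n+1} = u_n + (h/2)·(k1 + k2).
s=1.000000, u=-2.300000:
  k1 = f(1.000000, -2.300000) = -3.045529
  k2 = f(1.390000, -3.487756) = -4.910607
  u ← -2.300000 + (0.39/2)·(-3.045529 + (-4.910607)) = -3.851447
s=1.390000, u=-3.851447:
  k1 = f(1.390000, -3.851447) = -5.525244
  k2 = f(1.780000, -6.006292) = -9.172436
  u ← -3.851447 + (0.39/2)·(-5.525244 + (-9.172436)) = -6.717494
s=1.780000, u=-6.717494:
  k1 = f(1.780000, -6.717494) = -10.374369
  k2 = f(2.170000, -10.763498) = -17.364527
  u ← -6.717494 + (0.39/2)·(-10.374369 + (-17.364527)) = -12.126579
u(2.17) ≈ -12.1266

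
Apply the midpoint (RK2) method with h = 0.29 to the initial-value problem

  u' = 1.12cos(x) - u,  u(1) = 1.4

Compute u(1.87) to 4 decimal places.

Midpoint: k1 = f(x_n, u_n); k2 = f(x_n + h/2, u_n + (h/2)·k1); u_{n+1} = u_n + h·k2.
x=1.000000, u=1.400000:
  k1 = f(1.000000, 1.400000) = -0.794861
  k2 = f(1.145000, 1.284745) = -0.822133
  u ← 1.400000 + 0.29·(-0.822133) = 1.161581
x=1.290000, u=1.161581:
  k1 = f(1.290000, 1.161581) = -0.851206
  k2 = f(1.435000, 1.038156) = -0.886532
  u ← 1.161581 + 0.29·(-0.886532) = 0.904487
x=1.580000, u=0.904487:
  k1 = f(1.580000, 0.904487) = -0.914795
  k2 = f(1.725000, 0.771842) = -0.943866
  u ← 0.904487 + 0.29·(-0.943866) = 0.630766
u(1.87) ≈ 0.6308

0.6308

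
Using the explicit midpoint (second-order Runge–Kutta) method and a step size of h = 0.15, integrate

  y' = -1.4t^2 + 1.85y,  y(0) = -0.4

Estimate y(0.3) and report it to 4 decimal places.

-0.7056

Midpoint: k1 = f(t_n, y_n); k2 = f(t_n + h/2, y_n + (h/2)·k1); y_{n+1} = y_n + h·k2.
t=0.000000, y=-0.400000:
  k1 = f(0.000000, -0.400000) = -0.740000
  k2 = f(0.075000, -0.455500) = -0.850550
  y ← -0.400000 + 0.15·(-0.850550) = -0.527583
t=0.150000, y=-0.527583:
  k1 = f(0.150000, -0.527583) = -1.007528
  k2 = f(0.225000, -0.603147) = -1.186697
  y ← -0.527583 + 0.15·(-1.186697) = -0.705587
y(0.3) ≈ -0.7056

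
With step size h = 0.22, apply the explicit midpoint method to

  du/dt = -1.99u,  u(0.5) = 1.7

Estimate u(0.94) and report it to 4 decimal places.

Midpoint: k1 = f(t_n, u_n); k2 = f(t_n + h/2, u_n + (h/2)·k1); u_{n+1} = u_n + h·k2.
t=0.500000, u=1.700000:
  k1 = f(0.500000, 1.700000) = -3.383000
  k2 = f(0.610000, 1.327870) = -2.642461
  u ← 1.700000 + 0.22·(-2.642461) = 1.118659
t=0.720000, u=1.118659:
  k1 = f(0.720000, 1.118659) = -2.226130
  k2 = f(0.830000, 0.873784) = -1.738830
  u ← 1.118659 + 0.22·(-1.738830) = 0.736116
u(0.94) ≈ 0.7361

0.7361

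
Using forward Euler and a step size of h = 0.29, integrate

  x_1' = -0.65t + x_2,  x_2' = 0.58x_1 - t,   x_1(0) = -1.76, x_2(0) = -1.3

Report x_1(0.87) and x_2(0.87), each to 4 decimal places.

-3.3553, -2.6543

Euler on (x_1,x_2): x_1_{n+1} = x_1_n + h·x_1', x_2_{n+1} = x_2_n + h·x_2'.
0.000000: (-1.760000, -1.300000); f=(-1.300000, -1.020800) → (-2.137000, -1.596032)
0.290000: (-2.137000, -1.596032); f=(-1.784532, -1.529460) → (-2.654514, -2.039575)
0.580000: (-2.654514, -2.039575); f=(-2.416575, -2.119618) → (-3.355321, -2.654265)
(x_1(0.87), x_2(0.87)) ≈ (-3.3553, -2.6543)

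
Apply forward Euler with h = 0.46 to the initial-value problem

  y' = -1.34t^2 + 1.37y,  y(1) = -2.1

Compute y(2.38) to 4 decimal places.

Euler: y_{n+1} = y_n + h·f(t_n, y_n).
t=1.000000, y=-2.100000: f=-4.217000 → y ← -2.100000 + 0.46·(-4.217000) = -4.039820
t=1.460000, y=-4.039820: f=-8.390897 → y ← -4.039820 + 0.46·(-8.390897) = -7.899633
t=1.920000, y=-7.899633: f=-15.762273 → y ← -7.899633 + 0.46·(-15.762273) = -15.150278
y(2.38) ≈ -15.1503

-15.1503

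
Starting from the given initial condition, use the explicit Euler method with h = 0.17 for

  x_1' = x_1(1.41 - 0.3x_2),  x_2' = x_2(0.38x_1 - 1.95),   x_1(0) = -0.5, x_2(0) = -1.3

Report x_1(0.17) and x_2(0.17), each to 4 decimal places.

-0.6530, -0.8271

Euler on (x_1,x_2): x_1_{n+1} = x_1_n + h·x_1', x_2_{n+1} = x_2_n + h·x_2'.
0.000000: (-0.500000, -1.300000); f=(-0.900000, 2.782000) → (-0.653000, -0.827060)
(x_1(0.17), x_2(0.17)) ≈ (-0.6530, -0.8271)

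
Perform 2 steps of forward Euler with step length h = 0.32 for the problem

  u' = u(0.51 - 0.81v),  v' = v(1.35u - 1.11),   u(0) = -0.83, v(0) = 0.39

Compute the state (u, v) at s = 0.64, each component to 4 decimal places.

Euler on (u,v): u_{n+1} = u_n + h·u', v_{n+1} = v_n + h·v'.
0.000000: (-0.830000, 0.390000); f=(-0.161103, -0.869895) → (-0.881553, 0.111634)
0.320000: (-0.881553, 0.111634); f=(-0.369879, -0.256768) → (-0.999914, 0.029468)
(u(0.64), v(0.64)) ≈ (-0.9999, 0.0295)

-0.9999, 0.0295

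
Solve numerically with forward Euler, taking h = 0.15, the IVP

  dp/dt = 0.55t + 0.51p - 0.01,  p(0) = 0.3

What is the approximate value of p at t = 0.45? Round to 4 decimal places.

Euler: p_{n+1} = p_n + h·f(t_n, p_n).
t=0.000000, p=0.300000: f=0.143000 → p ← 0.300000 + 0.15·0.143000 = 0.321450
t=0.150000, p=0.321450: f=0.236440 → p ← 0.321450 + 0.15·0.236440 = 0.356916
t=0.300000, p=0.356916: f=0.337027 → p ← 0.356916 + 0.15·0.337027 = 0.407470
p(0.45) ≈ 0.4075

0.4075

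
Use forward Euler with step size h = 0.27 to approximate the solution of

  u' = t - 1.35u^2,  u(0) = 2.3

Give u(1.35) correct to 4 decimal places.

0.7698

Euler: u_{n+1} = u_n + h·f(t_n, u_n).
t=0.000000, u=2.300000: f=-7.141500 → u ← 2.300000 + 0.27·(-7.141500) = 0.371795
t=0.270000, u=0.371795: f=0.083387 → u ← 0.371795 + 0.27·0.083387 = 0.394310
t=0.540000, u=0.394310: f=0.330102 → u ← 0.394310 + 0.27·0.330102 = 0.483437
t=0.810000, u=0.483437: f=0.494490 → u ← 0.483437 + 0.27·0.494490 = 0.616949
t=1.080000, u=0.616949: f=0.566154 → u ← 0.616949 + 0.27·0.566154 = 0.769811
u(1.35) ≈ 0.7698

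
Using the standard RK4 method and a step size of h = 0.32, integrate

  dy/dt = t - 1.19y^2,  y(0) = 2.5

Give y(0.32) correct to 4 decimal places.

1.2910

RK4: k1 = f(t_n, y_n); k2 = f(t_n + h/2, y_n + (h/2)·k1); k3 = f(t_n + h/2, y_n + (h/2)·k2); k4 = f(t_n + h, y_n + h·k3); y_{n+1} = y_n + (h/6)·(k1 + 2k2 + 2k3 + k4).
t=0.000000, y=2.500000:
  k1 = f(0.000000, 2.500000) = -7.437500
  k2 = f(0.160000, 1.310000) = -1.882159
  k3 = f(0.160000, 2.198855) = -5.593604
  k4 = f(0.320000, 0.710047) = -0.279958
  y ← 2.500000 + (0.32/6)·(k1 + 2k2 + 2k3 + k4) = 1.290988
y(0.32) ≈ 1.2910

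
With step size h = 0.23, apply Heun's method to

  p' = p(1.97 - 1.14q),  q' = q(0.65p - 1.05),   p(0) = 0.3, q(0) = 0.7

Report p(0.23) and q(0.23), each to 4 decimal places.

0.3986, 0.5793

Heun on (p,q): k1 = f(t_n, state_n); k2 = f(t_n + h, state_n + h·k1); state_{n+1} = state_n + (h/2)·(k1 + k2).
0.000000: (0.300000, 0.700000)
  k1 = (0.351600, -0.598500)
  predictor → (0.380868, 0.562345)
  k2 = (0.506146, -0.451246)
  → (0.398641, 0.579279)
(p(0.23), q(0.23)) ≈ (0.3986, 0.5793)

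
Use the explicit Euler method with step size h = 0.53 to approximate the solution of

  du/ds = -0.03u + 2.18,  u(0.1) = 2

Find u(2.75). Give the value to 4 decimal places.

Euler: u_{n+1} = u_n + h·f(s_n, u_n).
s=0.100000, u=2.000000: f=2.120000 → u ← 2.000000 + 0.53·2.120000 = 3.123600
s=0.630000, u=3.123600: f=2.086292 → u ← 3.123600 + 0.53·2.086292 = 4.229335
s=1.160000, u=4.229335: f=2.053120 → u ← 4.229335 + 0.53·2.053120 = 5.317488
s=1.690000, u=5.317488: f=2.020475 → u ← 5.317488 + 0.53·2.020475 = 6.388340
s=2.220000, u=6.388340: f=1.988350 → u ← 6.388340 + 0.53·1.988350 = 7.442166
u(2.75) ≈ 7.4422

7.4422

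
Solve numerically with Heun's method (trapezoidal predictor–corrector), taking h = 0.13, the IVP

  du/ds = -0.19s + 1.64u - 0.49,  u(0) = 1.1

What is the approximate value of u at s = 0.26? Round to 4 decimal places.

Heun: k1 = f(s_n, u_n); k2 = f(s_n + h, u_n + h·k1); u_{n+1} = u_n + (h/2)·(k1 + k2).
s=0.000000, u=1.100000:
  k1 = f(0.000000, 1.100000) = 1.314000
  k2 = f(0.130000, 1.270820) = 1.569445
  u ← 1.100000 + (0.13/2)·(1.314000 + 1.569445) = 1.287424
s=0.130000, u=1.287424:
  k1 = f(0.130000, 1.287424) = 1.596675
  k2 = f(0.260000, 1.494992) = 1.912386
  u ← 1.287424 + (0.13/2)·(1.596675 + 1.912386) = 1.515513
u(0.26) ≈ 1.5155

1.5155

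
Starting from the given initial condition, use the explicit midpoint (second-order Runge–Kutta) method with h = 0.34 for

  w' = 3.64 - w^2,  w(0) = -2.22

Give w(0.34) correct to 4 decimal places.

-3.0050

Midpoint: k1 = f(t_n, w_n); k2 = f(t_n + h/2, w_n + (h/2)·k1); w_{n+1} = w_n + h·k2.
t=0.000000, w=-2.220000:
  k1 = f(0.000000, -2.220000) = -1.288400
  k2 = f(0.170000, -2.439028) = -2.308858
  w ← -2.220000 + 0.34·(-2.308858) = -3.005012
w(0.34) ≈ -3.0050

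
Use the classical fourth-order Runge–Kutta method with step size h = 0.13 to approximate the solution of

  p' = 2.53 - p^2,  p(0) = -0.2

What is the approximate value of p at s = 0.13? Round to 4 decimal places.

RK4: k1 = f(s_n, p_n); k2 = f(s_n + h/2, p_n + (h/2)·k1); k3 = f(s_n + h/2, p_n + (h/2)·k2); k4 = f(s_n + h, p_n + h·k3); p_{n+1} = p_n + (h/6)·(k1 + 2k2 + 2k3 + k4).
s=0.000000, p=-0.200000:
  k1 = f(0.000000, -0.200000) = 2.490000
  k2 = f(0.065000, -0.038150) = 2.528545
  k3 = f(0.065000, -0.035645) = 2.528729
  k4 = f(0.130000, 0.128735) = 2.513427
  p ← -0.200000 + (0.13/6)·(k1 + 2k2 + 2k3 + k4) = 0.127556
p(0.13) ≈ 0.1276

0.1276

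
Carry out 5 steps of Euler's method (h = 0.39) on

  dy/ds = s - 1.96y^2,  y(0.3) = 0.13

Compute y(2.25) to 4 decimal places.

1.0073

Euler: y_{n+1} = y_n + h·f(s_n, y_n).
s=0.300000, y=0.130000: f=0.266876 → y ← 0.130000 + 0.39·0.266876 = 0.234082
s=0.690000, y=0.234082: f=0.582603 → y ← 0.234082 + 0.39·0.582603 = 0.461297
s=1.080000, y=0.461297: f=0.662922 → y ← 0.461297 + 0.39·0.662922 = 0.719837
s=1.470000, y=0.719837: f=0.454397 → y ← 0.719837 + 0.39·0.454397 = 0.897051
s=1.860000, y=0.897051: f=0.282785 → y ← 0.897051 + 0.39·0.282785 = 1.007338
y(2.25) ≈ 1.0073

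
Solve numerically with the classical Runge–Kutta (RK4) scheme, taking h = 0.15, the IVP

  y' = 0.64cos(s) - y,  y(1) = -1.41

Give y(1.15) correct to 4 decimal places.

RK4: k1 = f(s_n, y_n); k2 = f(s_n + h/2, y_n + (h/2)·k1); k3 = f(s_n + h/2, y_n + (h/2)·k2); k4 = f(s_n + h, y_n + h·k3); y_{n+1} = y_n + (h/6)·(k1 + 2k2 + 2k3 + k4).
s=1.000000, y=-1.410000:
  k1 = f(1.000000, -1.410000) = 1.755793
  k2 = f(1.075000, -1.278315) = 1.582784
  k3 = f(1.075000, -1.291291) = 1.595760
  k4 = f(1.150000, -1.170636) = 1.432068
  y ← -1.410000 + (0.15/6)·(k1 + 2k2 + 2k3 + k4) = -1.171376
y(1.15) ≈ -1.1714

-1.1714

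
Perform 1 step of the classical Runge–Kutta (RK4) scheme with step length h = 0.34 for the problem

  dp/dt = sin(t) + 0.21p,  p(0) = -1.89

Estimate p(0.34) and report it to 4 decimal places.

RK4: k1 = f(t_n, p_n); k2 = f(t_n + h/2, p_n + (h/2)·k1); k3 = f(t_n + h/2, p_n + (h/2)·k2); k4 = f(t_n + h, p_n + h·k3); p_{n+1} = p_n + (h/6)·(k1 + 2k2 + 2k3 + k4).
t=0.000000, p=-1.890000:
  k1 = f(0.000000, -1.890000) = -0.396900
  k2 = f(0.170000, -1.957473) = -0.241887
  k3 = f(0.170000, -1.931121) = -0.236353
  k4 = f(0.340000, -1.970360) = -0.080289
  p ← -1.890000 + (0.34/6)·(k1 + 2k2 + 2k3 + k4) = -1.971241
p(0.34) ≈ -1.9712

-1.9712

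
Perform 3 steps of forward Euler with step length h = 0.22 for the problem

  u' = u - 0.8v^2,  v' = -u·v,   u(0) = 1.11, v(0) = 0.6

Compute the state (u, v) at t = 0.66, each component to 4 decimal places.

Euler on (u,v): u_{n+1} = u_n + h·u', v_{n+1} = v_n + h·v'.
0.000000: (1.110000, 0.600000); f=(0.822000, -0.666000) → (1.290840, 0.453480)
0.220000: (1.290840, 0.453480); f=(1.126325, -0.585370) → (1.538631, 0.324699)
0.440000: (1.538631, 0.324699); f=(1.454288, -0.499591) → (1.858575, 0.214788)
(u(0.66), v(0.66)) ≈ (1.8586, 0.2148)

1.8586, 0.2148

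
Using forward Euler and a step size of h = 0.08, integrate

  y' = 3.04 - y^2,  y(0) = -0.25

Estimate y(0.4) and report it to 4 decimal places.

0.9003

Euler: y_{n+1} = y_n + h·f(x_n, y_n).
x=0.000000, y=-0.250000: f=2.977500 → y ← -0.250000 + 0.08·2.977500 = -0.011800
x=0.080000, y=-0.011800: f=3.039861 → y ← -0.011800 + 0.08·3.039861 = 0.231389
x=0.160000, y=0.231389: f=2.986459 → y ← 0.231389 + 0.08·2.986459 = 0.470306
x=0.240000, y=0.470306: f=2.818813 → y ← 0.470306 + 0.08·2.818813 = 0.695811
x=0.320000, y=0.695811: f=2.555848 → y ← 0.695811 + 0.08·2.555848 = 0.900278
y(0.4) ≈ 0.9003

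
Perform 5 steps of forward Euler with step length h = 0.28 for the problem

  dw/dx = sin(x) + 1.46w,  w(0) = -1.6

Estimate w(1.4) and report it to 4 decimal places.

-7.8217

Euler: w_{n+1} = w_n + h·f(x_n, w_n).
x=0.000000, w=-1.600000: f=-2.336000 → w ← -1.600000 + 0.28·(-2.336000) = -2.254080
x=0.280000, w=-2.254080: f=-3.014601 → w ← -2.254080 + 0.28·(-3.014601) = -3.098168
x=0.560000, w=-3.098168: f=-3.992140 → w ← -3.098168 + 0.28·(-3.992140) = -4.215967
x=0.840000, w=-4.215967: f=-5.410669 → w ← -4.215967 + 0.28·(-5.410669) = -5.730955
x=1.120000, w=-5.730955: f=-7.467094 → w ← -5.730955 + 0.28·(-7.467094) = -7.821741
w(1.4) ≈ -7.8217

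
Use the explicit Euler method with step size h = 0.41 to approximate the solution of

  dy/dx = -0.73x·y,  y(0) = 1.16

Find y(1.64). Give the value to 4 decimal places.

Euler: y_{n+1} = y_n + h·f(x_n, y_n).
x=0.000000, y=1.160000: f=0.000000 → y ← 1.160000 + 0.41·0.000000 = 1.160000
x=0.410000, y=1.160000: f=-0.347188 → y ← 1.160000 + 0.41·(-0.347188) = 1.017653
x=0.820000, y=1.017653: f=-0.609167 → y ← 1.017653 + 0.41·(-0.609167) = 0.767894
x=1.230000, y=0.767894: f=-0.689492 → y ← 0.767894 + 0.41·(-0.689492) = 0.485203
y(1.64) ≈ 0.4852

0.4852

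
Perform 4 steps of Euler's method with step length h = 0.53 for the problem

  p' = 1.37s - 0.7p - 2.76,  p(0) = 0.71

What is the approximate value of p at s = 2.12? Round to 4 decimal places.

Euler: p_{n+1} = p_n + h·f(s_n, p_n).
s=0.000000, p=0.710000: f=-3.257000 → p ← 0.710000 + 0.53·(-3.257000) = -1.016210
s=0.530000, p=-1.016210: f=-1.322553 → p ← -1.016210 + 0.53·(-1.322553) = -1.717163
s=1.060000, p=-1.717163: f=-0.105786 → p ← -1.717163 + 0.53·(-0.105786) = -1.773230
s=1.590000, p=-1.773230: f=0.659561 → p ← -1.773230 + 0.53·0.659561 = -1.423662
p(2.12) ≈ -1.4237

-1.4237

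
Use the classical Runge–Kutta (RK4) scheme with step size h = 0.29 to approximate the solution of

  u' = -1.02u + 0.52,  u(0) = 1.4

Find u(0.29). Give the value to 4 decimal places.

RK4: k1 = f(t_n, u_n); k2 = f(t_n + h/2, u_n + (h/2)·k1); k3 = f(t_n + h/2, u_n + (h/2)·k2); k4 = f(t_n + h, u_n + h·k3); u_{n+1} = u_n + (h/6)·(k1 + 2k2 + 2k3 + k4).
t=0.000000, u=1.400000:
  k1 = f(0.000000, 1.400000) = -0.908000
  k2 = f(0.145000, 1.268340) = -0.773707
  k3 = f(0.145000, 1.287813) = -0.793569
  k4 = f(0.290000, 1.169865) = -0.673262
  u ← 1.400000 + (0.29/6)·(k1 + 2k2 + 2k3 + k4) = 1.172069
u(0.29) ≈ 1.1721

1.1721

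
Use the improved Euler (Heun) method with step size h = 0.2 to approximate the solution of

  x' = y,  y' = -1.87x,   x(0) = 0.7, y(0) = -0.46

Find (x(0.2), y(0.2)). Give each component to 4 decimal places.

0.5818, -0.7046

Heun on (x,y): k1 = f(t_n, state_n); k2 = f(t_n + h, state_n + h·k1); state_{n+1} = state_n + (h/2)·(k1 + k2).
0.000000: (0.700000, -0.460000)
  k1 = (-0.460000, -1.309000)
  predictor → (0.608000, -0.721800)
  k2 = (-0.721800, -1.136960)
  → (0.581820, -0.704596)
(x(0.2), y(0.2)) ≈ (0.5818, -0.7046)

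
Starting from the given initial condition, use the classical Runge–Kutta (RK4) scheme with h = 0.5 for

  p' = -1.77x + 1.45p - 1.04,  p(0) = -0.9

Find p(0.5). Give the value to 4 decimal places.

-2.9033

RK4: k1 = f(x_n, p_n); k2 = f(x_n + h/2, p_n + (h/2)·k1); k3 = f(x_n + h/2, p_n + (h/2)·k2); k4 = f(x_n + h, p_n + h·k3); p_{n+1} = p_n + (h/6)·(k1 + 2k2 + 2k3 + k4).
x=0.000000, p=-0.900000:
  k1 = f(0.000000, -0.900000) = -2.345000
  k2 = f(0.250000, -1.486250) = -3.637563
  k3 = f(0.250000, -1.809391) = -4.106116
  k4 = f(0.500000, -2.953058) = -6.206934
  p ← -0.900000 + (0.5/6)·(k1 + 2k2 + 2k3 + k4) = -2.903274
p(0.5) ≈ -2.9033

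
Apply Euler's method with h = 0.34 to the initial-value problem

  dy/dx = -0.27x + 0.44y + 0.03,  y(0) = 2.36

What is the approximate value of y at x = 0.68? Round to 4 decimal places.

3.1096

Euler: y_{n+1} = y_n + h·f(x_n, y_n).
x=0.000000, y=2.360000: f=1.068400 → y ← 2.360000 + 0.34·1.068400 = 2.723256
x=0.340000, y=2.723256: f=1.136433 → y ← 2.723256 + 0.34·1.136433 = 3.109643
y(0.68) ≈ 3.1096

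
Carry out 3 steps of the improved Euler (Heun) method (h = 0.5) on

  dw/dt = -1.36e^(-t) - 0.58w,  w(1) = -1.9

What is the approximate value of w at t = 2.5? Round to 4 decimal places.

-1.0370

Heun: k1 = f(t_n, w_n); k2 = f(t_n + h, w_n + h·k1); w_{n+1} = w_n + (h/2)·(k1 + k2).
t=1.000000, w=-1.900000:
  k1 = f(1.000000, -1.900000) = 0.601684
  k2 = f(1.500000, -1.599158) = 0.624055
  w ← -1.900000 + (0.5/2)·(0.601684 + 0.624055) = -1.593565
t=1.500000, w=-1.593565:
  k1 = f(1.500000, -1.593565) = 0.620811
  k2 = f(2.000000, -1.283160) = 0.560177
  w ← -1.593565 + (0.5/2)·(0.620811 + 0.560177) = -1.298318
t=2.000000, w=-1.298318:
  k1 = f(2.000000, -1.298318) = 0.568969
  k2 = f(2.500000, -1.013834) = 0.476388
  w ← -1.298318 + (0.5/2)·(0.568969 + 0.476388) = -1.036979
w(2.5) ≈ -1.0370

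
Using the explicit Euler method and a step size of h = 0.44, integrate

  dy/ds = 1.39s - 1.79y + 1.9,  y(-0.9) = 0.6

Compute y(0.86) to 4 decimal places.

1.2968

Euler: y_{n+1} = y_n + h·f(s_n, y_n).
s=-0.900000, y=0.600000: f=-0.425000 → y ← 0.600000 + 0.44·(-0.425000) = 0.413000
s=-0.460000, y=0.413000: f=0.521330 → y ← 0.413000 + 0.44·0.521330 = 0.642385
s=-0.020000, y=0.642385: f=0.722330 → y ← 0.642385 + 0.44·0.722330 = 0.960211
s=0.420000, y=0.960211: f=0.765023 → y ← 0.960211 + 0.44·0.765023 = 1.296821
y(0.86) ≈ 1.2968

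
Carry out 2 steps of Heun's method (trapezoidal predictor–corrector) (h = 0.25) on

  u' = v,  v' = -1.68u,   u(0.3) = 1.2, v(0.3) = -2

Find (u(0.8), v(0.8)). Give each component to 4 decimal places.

0.0038, -2.5406

Heun on (u,v): k1 = f(t_n, state_n); k2 = f(t_n + h, state_n + h·k1); state_{n+1} = state_n + (h/2)·(k1 + k2).
0.300000: (1.200000, -2.000000)
  k1 = (-2.000000, -2.016000)
  predictor → (0.700000, -2.504000)
  k2 = (-2.504000, -1.176000)
  → (0.637000, -2.399000)
0.550000: (0.637000, -2.399000)
  k1 = (-2.399000, -1.070160)
  predictor → (0.037250, -2.666540)
  k2 = (-2.666540, -0.062580)
  → (0.003807, -2.540592)
(u(0.8), v(0.8)) ≈ (0.0038, -2.5406)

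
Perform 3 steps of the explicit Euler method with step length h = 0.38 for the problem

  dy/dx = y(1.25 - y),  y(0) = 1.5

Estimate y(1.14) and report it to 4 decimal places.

Euler: y_{n+1} = y_n + h·f(x_n, y_n).
x=0.000000, y=1.500000: f=-0.375000 → y ← 1.500000 + 0.38·(-0.375000) = 1.357500
x=0.380000, y=1.357500: f=-0.145931 → y ← 1.357500 + 0.38·(-0.145931) = 1.302046
x=0.760000, y=1.302046: f=-0.067766 → y ← 1.302046 + 0.38·(-0.067766) = 1.276295
y(1.14) ≈ 1.2763

1.2763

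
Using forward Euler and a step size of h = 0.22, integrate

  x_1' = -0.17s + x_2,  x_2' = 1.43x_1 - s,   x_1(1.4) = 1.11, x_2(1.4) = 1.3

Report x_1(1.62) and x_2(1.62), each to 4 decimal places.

1.3436, 1.3412

Euler on (x_1,x_2): x_1_{n+1} = x_1_n + h·x_1', x_2_{n+1} = x_2_n + h·x_2'.
1.400000: (1.110000, 1.300000); f=(1.062000, 0.187300) → (1.343640, 1.341206)
(x_1(1.62), x_2(1.62)) ≈ (1.3436, 1.3412)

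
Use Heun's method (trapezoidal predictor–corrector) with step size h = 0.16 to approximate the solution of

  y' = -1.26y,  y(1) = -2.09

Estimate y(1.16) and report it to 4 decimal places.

Heun: k1 = f(t_n, y_n); k2 = f(t_n + h, y_n + h·k1); y_{n+1} = y_n + (h/2)·(k1 + k2).
t=1.000000, y=-2.090000:
  k1 = f(1.000000, -2.090000) = 2.633400
  k2 = f(1.160000, -1.668656) = 2.102507
  y ← -2.090000 + (0.16/2)·(2.633400 + 2.102507) = -1.711127
y(1.16) ≈ -1.7111

-1.7111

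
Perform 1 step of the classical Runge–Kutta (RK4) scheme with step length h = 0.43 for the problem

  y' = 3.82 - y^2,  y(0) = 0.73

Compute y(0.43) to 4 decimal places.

1.6187

RK4: k1 = f(x_n, y_n); k2 = f(x_n + h/2, y_n + (h/2)·k1); k3 = f(x_n + h/2, y_n + (h/2)·k2); k4 = f(x_n + h, y_n + h·k3); y_{n+1} = y_n + (h/6)·(k1 + 2k2 + 2k3 + k4).
x=0.000000, y=0.730000:
  k1 = f(0.000000, 0.730000) = 3.287100
  k2 = f(0.215000, 1.436726) = 1.755817
  k3 = f(0.215000, 1.107501) = 2.593442
  k4 = f(0.430000, 1.845180) = 0.415310
  y ← 0.730000 + (0.43/6)·(k1 + 2k2 + 2k3 + k4) = 1.618733
y(0.43) ≈ 1.6187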